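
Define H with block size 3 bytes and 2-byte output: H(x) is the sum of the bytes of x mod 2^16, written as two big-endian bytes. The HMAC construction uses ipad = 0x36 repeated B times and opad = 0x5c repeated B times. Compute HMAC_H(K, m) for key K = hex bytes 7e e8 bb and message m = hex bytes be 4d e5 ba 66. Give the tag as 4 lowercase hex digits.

Key hex bytes 7e e8 bb is exactly B = 3 bytes: K' = 7e e8 bb.
K' ⊕ ipad = 48 de 8d.  K' ⊕ opad = 22 b4 e7.
Inner input = (K'⊕ipad) ∥ m = 48 de 8d ∥ be 4d e5 ba 66.
Inner hash: sum = 72+222+141+190+77+229+186+102 = 1219 → 04 c3.
Outer input = (K'⊕opad) ∥ inner = 22 b4 e7 ∥ 04 c3.
Outer hash (tag): sum = 34+180+231+4+195 = 644 → 02 84.

0284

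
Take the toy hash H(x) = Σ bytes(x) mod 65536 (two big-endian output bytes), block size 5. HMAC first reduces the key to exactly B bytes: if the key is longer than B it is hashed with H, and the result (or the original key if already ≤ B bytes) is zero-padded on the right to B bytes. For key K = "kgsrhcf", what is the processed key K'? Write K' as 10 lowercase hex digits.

02e8000000

|K| = 7 > B = 5, so first hash the key.
H(K): sum = 107+103+115+114+104+99+102 = 744 → 02 e8.
Zero-pad H(K) = 02 e8 to 5 bytes: K' = 02 e8 00 00 00.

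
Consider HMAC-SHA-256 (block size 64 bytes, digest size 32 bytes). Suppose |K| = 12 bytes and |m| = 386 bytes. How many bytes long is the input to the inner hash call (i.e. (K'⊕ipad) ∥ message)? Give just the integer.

Key is 12 ≤ 64 bytes, zero-padded: |K'| = 64.
Inner input = (K'⊕ipad) ∥ m → 64 + 386 = 450 bytes.

450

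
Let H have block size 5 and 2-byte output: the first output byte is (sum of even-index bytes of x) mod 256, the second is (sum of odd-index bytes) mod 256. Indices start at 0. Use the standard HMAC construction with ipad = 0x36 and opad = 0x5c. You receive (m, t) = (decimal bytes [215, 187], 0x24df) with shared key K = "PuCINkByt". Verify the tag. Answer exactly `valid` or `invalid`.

invalid

Key "PuCINkByt" = 50 75 43 49 4e 6b 42 79 74 is 9 bytes > B = 5, so hash it first: H(key) = 97 a2, then zero-pad to 5 bytes: K' = 97 a2 00 00 00.
K' ⊕ ipad = a1 94 36 36 36; K' ⊕ opad = cb fe 5c 5c 5c.
Inner hash: even-index sum = 456 mod 256 = 200; odd-index sum = 417 mod 256 = 161 → c8 a1.
Outer hash (recomputed tag): even-index sum = 548 mod 256 = 36; odd-index sum = 546 mod 256 = 34 → 24 22.
Recomputed tag = 2422; claimed = 24df → mismatch.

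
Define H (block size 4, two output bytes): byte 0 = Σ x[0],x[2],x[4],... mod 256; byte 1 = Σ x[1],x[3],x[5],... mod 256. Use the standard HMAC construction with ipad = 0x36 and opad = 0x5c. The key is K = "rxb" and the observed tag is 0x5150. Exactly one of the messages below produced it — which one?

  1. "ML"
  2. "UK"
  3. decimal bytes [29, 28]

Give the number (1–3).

Key "rxb" = 72 78 62 is 3 bytes ≤ B = 4; zero-pad to 4 bytes: K' = 72 78 62 00.
K' ⊕ ipad = 44 4e 54 36; K' ⊕ opad = 2e 24 3e 5c.
m1: inner = H(44 4e 54 36 4d 4c) = e5 d0; tag = H(2e 24 3e 5c e5 d0) = 5150 ← matches
m2: inner = H(44 4e 54 36 55 4b) = ed cf; tag = H(2e 24 3e 5c ed cf) = 594f
m3: inner = H(44 4e 54 36 1d 1c) = b5 a0; tag = H(2e 24 3e 5c b5 a0) = 2120

1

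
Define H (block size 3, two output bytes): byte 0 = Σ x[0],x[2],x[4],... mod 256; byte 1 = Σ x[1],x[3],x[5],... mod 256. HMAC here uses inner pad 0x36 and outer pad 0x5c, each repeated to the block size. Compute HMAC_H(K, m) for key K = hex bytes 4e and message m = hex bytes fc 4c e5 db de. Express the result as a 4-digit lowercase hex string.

6331

Key hex bytes 4e is 1 byte ≤ B = 3; zero-pad to 3 bytes: K' = 4e 00 00.
K' ⊕ ipad = 78 36 36.  K' ⊕ opad = 12 5c 5c.
Inner input = (K'⊕ipad) ∥ m = 78 36 36 ∥ fc 4c e5 db de.
Inner hash: even-index sum = 469 mod 256 = 213; odd-index sum = 757 mod 256 = 245 → d5 f5.
Outer input = (K'⊕opad) ∥ inner = 12 5c 5c ∥ d5 f5.
Outer hash (tag): even-index sum = 355 mod 256 = 99; odd-index sum = 305 mod 256 = 49 → 63 31.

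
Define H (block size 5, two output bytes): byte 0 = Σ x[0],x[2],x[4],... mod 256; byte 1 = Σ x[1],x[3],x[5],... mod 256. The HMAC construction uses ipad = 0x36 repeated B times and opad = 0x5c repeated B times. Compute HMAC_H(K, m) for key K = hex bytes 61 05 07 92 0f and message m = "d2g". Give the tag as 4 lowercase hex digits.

8d1a

Key hex bytes 61 05 07 92 0f is exactly B = 5 bytes: K' = 61 05 07 92 0f.
K' ⊕ ipad = 57 33 31 a4 39.  K' ⊕ opad = 3d 59 5b ce 53.
Inner input = (K'⊕ipad) ∥ m = 57 33 31 a4 39 ∥ 64 32 67.
Inner hash: even-index sum = 243 mod 256 = 243; odd-index sum = 418 mod 256 = 162 → f3 a2.
Outer input = (K'⊕opad) ∥ inner = 3d 59 5b ce 53 ∥ f3 a2.
Outer hash (tag): even-index sum = 397 mod 256 = 141; odd-index sum = 538 mod 256 = 26 → 8d 1a.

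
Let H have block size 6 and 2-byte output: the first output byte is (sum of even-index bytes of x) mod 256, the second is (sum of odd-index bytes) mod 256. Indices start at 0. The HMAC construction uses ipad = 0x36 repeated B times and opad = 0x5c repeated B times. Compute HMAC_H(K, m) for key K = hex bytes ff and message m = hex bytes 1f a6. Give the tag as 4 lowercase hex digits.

Key hex bytes ff is 1 byte ≤ B = 6; zero-pad to 6 bytes: K' = ff 00 00 00 00 00.
K' ⊕ ipad = c9 36 36 36 36 36.  K' ⊕ opad = a3 5c 5c 5c 5c 5c.
Inner input = (K'⊕ipad) ∥ m = c9 36 36 36 36 36 ∥ 1f a6.
Inner hash: even-index sum = 340 mod 256 = 84; odd-index sum = 328 mod 256 = 72 → 54 48.
Outer input = (K'⊕opad) ∥ inner = a3 5c 5c 5c 5c 5c ∥ 54 48.
Outer hash (tag): even-index sum = 431 mod 256 = 175; odd-index sum = 348 mod 256 = 92 → af 5c.

af5c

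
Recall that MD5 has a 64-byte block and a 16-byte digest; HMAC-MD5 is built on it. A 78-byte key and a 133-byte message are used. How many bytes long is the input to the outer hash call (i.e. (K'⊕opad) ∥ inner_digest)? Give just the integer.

80

Key is 78 > 64 bytes, so it is hashed to 16 bytes then zero-padded to 64: |K'| = 64.
Outer input = (K'⊕opad) ∥ H(inner) → 64 + 16 = 80 bytes.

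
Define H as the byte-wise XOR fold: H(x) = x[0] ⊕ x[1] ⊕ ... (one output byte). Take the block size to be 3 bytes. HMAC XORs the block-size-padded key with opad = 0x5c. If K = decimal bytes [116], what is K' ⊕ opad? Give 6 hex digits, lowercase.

Key decimal bytes [116] = 74 is 1 byte ≤ B = 3; zero-pad to 3 bytes: K' = 74 00 00.
XOR each byte with 0x5c: 74⊕5c=28, 00⊕5c=5c, 00⊕5c=5c.

285c5c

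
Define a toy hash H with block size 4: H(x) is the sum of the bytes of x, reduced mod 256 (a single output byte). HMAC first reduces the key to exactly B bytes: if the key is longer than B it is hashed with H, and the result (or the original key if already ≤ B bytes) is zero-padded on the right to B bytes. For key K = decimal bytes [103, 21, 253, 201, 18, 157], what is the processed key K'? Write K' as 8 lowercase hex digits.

|K| = 6 > B = 4, so first hash the key.
H(K): sum = 103+21+253+201+18+157 = 753; mod 256 = 241 → f1.
Zero-pad H(K) = f1 to 4 bytes: K' = f1 00 00 00.

f1000000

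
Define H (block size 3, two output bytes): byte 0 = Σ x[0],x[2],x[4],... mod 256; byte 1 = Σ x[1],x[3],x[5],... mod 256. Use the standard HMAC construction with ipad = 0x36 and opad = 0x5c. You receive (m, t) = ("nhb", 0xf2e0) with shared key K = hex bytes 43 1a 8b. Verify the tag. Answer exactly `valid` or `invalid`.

valid

Key hex bytes 43 1a 8b is exactly B = 3 bytes: K' = 43 1a 8b.
K' ⊕ ipad = 75 2c bd; K' ⊕ opad = 1f 46 d7.
Inner hash: even-index sum = 410 mod 256 = 154; odd-index sum = 252 mod 256 = 252 → 9a fc.
Outer hash (recomputed tag): even-index sum = 498 mod 256 = 242; odd-index sum = 224 mod 256 = 224 → f2 e0.
Recomputed tag = f2e0; claimed = f2e0 → match.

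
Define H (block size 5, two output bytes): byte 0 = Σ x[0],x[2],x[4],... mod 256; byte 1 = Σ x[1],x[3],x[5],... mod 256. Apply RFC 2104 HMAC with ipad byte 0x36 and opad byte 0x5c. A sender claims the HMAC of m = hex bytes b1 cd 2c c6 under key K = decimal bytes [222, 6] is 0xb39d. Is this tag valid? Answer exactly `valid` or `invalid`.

Key decimal bytes [222, 6] = de 06 is 2 bytes ≤ B = 5; zero-pad to 5 bytes: K' = de 06 00 00 00.
K' ⊕ ipad = e8 30 36 36 36; K' ⊕ opad = 82 5a 5c 5c 5c.
Inner hash: even-index sum = 743 mod 256 = 231; odd-index sum = 323 mod 256 = 67 → e7 43.
Outer hash (recomputed tag): even-index sum = 381 mod 256 = 125; odd-index sum = 413 mod 256 = 157 → 7d 9d.
Recomputed tag = 7d9d; claimed = b39d → mismatch.

invalid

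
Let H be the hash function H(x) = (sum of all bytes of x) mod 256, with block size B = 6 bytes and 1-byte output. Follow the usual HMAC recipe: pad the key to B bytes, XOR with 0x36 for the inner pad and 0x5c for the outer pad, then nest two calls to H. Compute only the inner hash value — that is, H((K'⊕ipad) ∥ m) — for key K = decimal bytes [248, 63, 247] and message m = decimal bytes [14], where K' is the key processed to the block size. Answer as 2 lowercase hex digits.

Key decimal bytes [248, 63, 247] = f8 3f f7 is 3 bytes ≤ B = 6; zero-pad to 6 bytes: K' = f8 3f f7 00 00 00.
K' ⊕ ipad = ce 09 c1 36 36 36.
Inner input = ce 09 c1 36 36 36 ∥ 0e.
Inner hash: sum = 206+9+193+54+54+54+14 = 584; mod 256 = 72 → 48.

48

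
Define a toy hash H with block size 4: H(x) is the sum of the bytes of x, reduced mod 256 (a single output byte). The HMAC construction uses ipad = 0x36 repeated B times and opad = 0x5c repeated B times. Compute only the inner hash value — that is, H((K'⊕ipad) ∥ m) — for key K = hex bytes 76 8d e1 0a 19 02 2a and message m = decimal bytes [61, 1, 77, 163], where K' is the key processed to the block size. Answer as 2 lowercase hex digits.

d5

Key hex bytes 76 8d e1 0a 19 02 2a is 7 bytes > B = 4, so hash it first: H(key) = 33, then zero-pad to 4 bytes: K' = 33 00 00 00.
K' ⊕ ipad = 05 36 36 36.
Inner input = 05 36 36 36 ∥ 3d 01 4d a3.
Inner hash: sum = 5+54+54+54+61+1+77+163 = 469; mod 256 = 213 → d5.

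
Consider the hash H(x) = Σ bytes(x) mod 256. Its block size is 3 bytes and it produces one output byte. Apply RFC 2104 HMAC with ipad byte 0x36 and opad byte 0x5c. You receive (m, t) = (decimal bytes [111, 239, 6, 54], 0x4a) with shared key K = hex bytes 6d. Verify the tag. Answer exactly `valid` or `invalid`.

Key hex bytes 6d is 1 byte ≤ B = 3; zero-pad to 3 bytes: K' = 6d 00 00.
K' ⊕ ipad = 5b 36 36; K' ⊕ opad = 31 5c 5c.
Inner hash: sum = 91+54+54+111+239+6+54 = 609; mod 256 = 97 → 61.
Outer hash (recomputed tag): sum = 49+92+92+97 = 330; mod 256 = 74 → 4a.
Recomputed tag = 4a; claimed = 4a → match.

valid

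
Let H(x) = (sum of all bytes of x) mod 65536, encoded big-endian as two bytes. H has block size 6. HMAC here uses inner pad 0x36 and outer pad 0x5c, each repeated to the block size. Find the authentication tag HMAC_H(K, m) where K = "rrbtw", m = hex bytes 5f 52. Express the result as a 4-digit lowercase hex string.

0191

Key "rrbtw" = 72 72 62 74 77 is 5 bytes ≤ B = 6; zero-pad to 6 bytes: K' = 72 72 62 74 77 00.
K' ⊕ ipad = 44 44 54 42 41 36.  K' ⊕ opad = 2e 2e 3e 28 2b 5c.
Inner input = (K'⊕ipad) ∥ m = 44 44 54 42 41 36 ∥ 5f 52.
Inner hash: sum = 68+68+84+66+65+54+95+82 = 582 → 02 46.
Outer input = (K'⊕opad) ∥ inner = 2e 2e 3e 28 2b 5c ∥ 02 46.
Outer hash (tag): sum = 46+46+62+40+43+92+2+70 = 401 → 01 91.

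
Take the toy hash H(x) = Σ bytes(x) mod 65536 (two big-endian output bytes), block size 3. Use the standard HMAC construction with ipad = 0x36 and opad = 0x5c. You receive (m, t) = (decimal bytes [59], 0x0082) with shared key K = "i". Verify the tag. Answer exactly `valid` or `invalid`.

Key "i" = 69 is 1 byte ≤ B = 3; zero-pad to 3 bytes: K' = 69 00 00.
K' ⊕ ipad = 5f 36 36; K' ⊕ opad = 35 5c 5c.
Inner hash: sum = 95+54+54+59 = 262 → 01 06.
Outer hash (recomputed tag): sum = 53+92+92+1+6 = 244 → 00 f4.
Recomputed tag = 00f4; claimed = 0082 → mismatch.

invalid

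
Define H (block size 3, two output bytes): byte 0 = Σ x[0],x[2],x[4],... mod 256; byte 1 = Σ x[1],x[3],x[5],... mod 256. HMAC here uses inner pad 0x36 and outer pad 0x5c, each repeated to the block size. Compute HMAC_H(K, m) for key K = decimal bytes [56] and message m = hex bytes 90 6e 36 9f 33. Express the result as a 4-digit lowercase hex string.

Key decimal bytes [56] = 38 is 1 byte ≤ B = 3; zero-pad to 3 bytes: K' = 38 00 00.
K' ⊕ ipad = 0e 36 36.  K' ⊕ opad = 64 5c 5c.
Inner input = (K'⊕ipad) ∥ m = 0e 36 36 ∥ 90 6e 36 9f 33.
Inner hash: even-index sum = 337 mod 256 = 81; odd-index sum = 303 mod 256 = 47 → 51 2f.
Outer input = (K'⊕opad) ∥ inner = 64 5c 5c ∥ 51 2f.
Outer hash (tag): even-index sum = 239 mod 256 = 239; odd-index sum = 173 mod 256 = 173 → ef ad.

efad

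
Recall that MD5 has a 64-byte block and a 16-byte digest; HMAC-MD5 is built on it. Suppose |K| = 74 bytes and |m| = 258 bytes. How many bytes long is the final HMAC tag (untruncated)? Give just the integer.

16

The tag is one MD5 digest: 16 bytes.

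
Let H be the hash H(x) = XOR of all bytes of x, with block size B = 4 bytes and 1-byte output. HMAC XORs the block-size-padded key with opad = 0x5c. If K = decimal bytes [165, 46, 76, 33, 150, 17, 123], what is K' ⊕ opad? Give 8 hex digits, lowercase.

Key decimal bytes [165, 46, 76, 33, 150, 17, 123] = a5 2e 4c 21 96 11 7b is 7 bytes > B = 4, so hash it first: H(key) = 1a, then zero-pad to 4 bytes: K' = 1a 00 00 00.
XOR each byte with 0x5c: 1a⊕5c=46, 00⊕5c=5c, 00⊕5c=5c, 00⊕5c=5c.

465c5c5c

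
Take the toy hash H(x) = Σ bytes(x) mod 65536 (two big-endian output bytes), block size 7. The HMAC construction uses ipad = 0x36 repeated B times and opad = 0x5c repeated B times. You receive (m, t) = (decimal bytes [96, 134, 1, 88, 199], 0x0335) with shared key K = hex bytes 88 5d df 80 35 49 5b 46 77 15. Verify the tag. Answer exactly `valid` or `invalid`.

Key hex bytes 88 5d df 80 35 49 5b 46 77 15 is 10 bytes > B = 7, so hash it first: H(key) = 03 ef, then zero-pad to 7 bytes: K' = 03 ef 00 00 00 00 00.
K' ⊕ ipad = 35 d9 36 36 36 36 36; K' ⊕ opad = 5f b3 5c 5c 5c 5c 5c.
Inner hash: sum = 53+217+54+54+54+54+54+96+134+1+88+199 = 1058 → 04 22.
Outer hash (recomputed tag): sum = 95+179+92+92+92+92+92+4+34 = 772 → 03 04.
Recomputed tag = 0304; claimed = 0335 → mismatch.

invalid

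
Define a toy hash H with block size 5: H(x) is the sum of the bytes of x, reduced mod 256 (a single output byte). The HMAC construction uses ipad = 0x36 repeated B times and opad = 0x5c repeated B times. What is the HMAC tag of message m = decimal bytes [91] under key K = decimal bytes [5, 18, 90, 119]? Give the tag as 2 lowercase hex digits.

Key decimal bytes [5, 18, 90, 119] = 05 12 5a 77 is 4 bytes ≤ B = 5; zero-pad to 5 bytes: K' = 05 12 5a 77 00.
K' ⊕ ipad = 33 24 6c 41 36.  K' ⊕ opad = 59 4e 06 2b 5c.
Inner input = (K'⊕ipad) ∥ m = 33 24 6c 41 36 ∥ 5b.
Inner hash: sum = 51+36+108+65+54+91 = 405; mod 256 = 149 → 95.
Outer input = (K'⊕opad) ∥ inner = 59 4e 06 2b 5c ∥ 95.
Outer hash (tag): sum = 89+78+6+43+92+149 = 457; mod 256 = 201 → c9.

c9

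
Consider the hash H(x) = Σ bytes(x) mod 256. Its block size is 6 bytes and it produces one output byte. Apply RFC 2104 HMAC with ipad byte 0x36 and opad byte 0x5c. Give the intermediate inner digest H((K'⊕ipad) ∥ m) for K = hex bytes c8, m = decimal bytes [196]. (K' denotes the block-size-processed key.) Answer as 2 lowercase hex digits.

d0

Key hex bytes c8 is 1 byte ≤ B = 6; zero-pad to 6 bytes: K' = c8 00 00 00 00 00.
K' ⊕ ipad = fe 36 36 36 36 36.
Inner input = fe 36 36 36 36 36 ∥ c4.
Inner hash: sum = 254+54+54+54+54+54+196 = 720; mod 256 = 208 → d0.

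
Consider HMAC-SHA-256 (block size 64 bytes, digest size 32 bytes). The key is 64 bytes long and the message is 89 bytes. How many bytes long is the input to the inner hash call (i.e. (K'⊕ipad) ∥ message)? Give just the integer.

153

Key is 64 ≤ 64 bytes, zero-padded: |K'| = 64.
Inner input = (K'⊕ipad) ∥ m → 64 + 89 = 153 bytes.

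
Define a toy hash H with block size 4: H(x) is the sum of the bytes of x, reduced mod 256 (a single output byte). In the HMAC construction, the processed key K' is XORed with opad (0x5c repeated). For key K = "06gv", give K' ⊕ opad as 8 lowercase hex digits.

6c6a3b2a

Key "06gv" = 30 36 67 76 is exactly B = 4 bytes: K' = 30 36 67 76.
XOR each byte with 0x5c: 30⊕5c=6c, 36⊕5c=6a, 67⊕5c=3b, 76⊕5c=2a.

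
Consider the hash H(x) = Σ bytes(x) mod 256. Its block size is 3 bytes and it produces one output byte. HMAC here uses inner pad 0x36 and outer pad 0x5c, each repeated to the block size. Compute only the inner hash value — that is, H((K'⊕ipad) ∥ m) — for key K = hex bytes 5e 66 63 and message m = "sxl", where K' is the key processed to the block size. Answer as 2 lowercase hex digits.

64

Key hex bytes 5e 66 63 is exactly B = 3 bytes: K' = 5e 66 63.
K' ⊕ ipad = 68 50 55.
Inner input = 68 50 55 ∥ 73 78 6c.
Inner hash: sum = 104+80+85+115+120+108 = 612; mod 256 = 100 → 64.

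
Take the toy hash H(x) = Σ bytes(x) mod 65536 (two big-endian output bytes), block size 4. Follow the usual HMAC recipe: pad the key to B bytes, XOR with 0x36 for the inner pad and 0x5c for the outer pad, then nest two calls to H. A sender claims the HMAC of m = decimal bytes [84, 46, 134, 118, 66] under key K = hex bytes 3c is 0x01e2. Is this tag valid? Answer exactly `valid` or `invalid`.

Key hex bytes 3c is 1 byte ≤ B = 4; zero-pad to 4 bytes: K' = 3c 00 00 00.
K' ⊕ ipad = 0a 36 36 36; K' ⊕ opad = 60 5c 5c 5c.
Inner hash: sum = 10+54+54+54+84+46+134+118+66 = 620 → 02 6c.
Outer hash (recomputed tag): sum = 96+92+92+92+2+108 = 482 → 01 e2.
Recomputed tag = 01e2; claimed = 01e2 → match.

valid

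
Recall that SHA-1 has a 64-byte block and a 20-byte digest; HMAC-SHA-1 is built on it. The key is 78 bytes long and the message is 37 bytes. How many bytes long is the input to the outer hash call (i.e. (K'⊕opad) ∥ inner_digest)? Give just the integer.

84

Key is 78 > 64 bytes, so it is hashed to 20 bytes then zero-padded to 64: |K'| = 64.
Outer input = (K'⊕opad) ∥ H(inner) → 64 + 20 = 84 bytes.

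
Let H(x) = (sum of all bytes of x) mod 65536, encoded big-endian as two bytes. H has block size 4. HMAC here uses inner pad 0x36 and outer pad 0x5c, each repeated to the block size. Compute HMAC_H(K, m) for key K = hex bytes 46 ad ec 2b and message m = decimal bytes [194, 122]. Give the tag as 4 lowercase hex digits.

Key hex bytes 46 ad ec 2b is exactly B = 4 bytes: K' = 46 ad ec 2b.
K' ⊕ ipad = 70 9b da 1d.  K' ⊕ opad = 1a f1 b0 77.
Inner input = (K'⊕ipad) ∥ m = 70 9b da 1d ∥ c2 7a.
Inner hash: sum = 112+155+218+29+194+122 = 830 → 03 3e.
Outer input = (K'⊕opad) ∥ inner = 1a f1 b0 77 ∥ 03 3e.
Outer hash (tag): sum = 26+241+176+119+3+62 = 627 → 02 73.

0273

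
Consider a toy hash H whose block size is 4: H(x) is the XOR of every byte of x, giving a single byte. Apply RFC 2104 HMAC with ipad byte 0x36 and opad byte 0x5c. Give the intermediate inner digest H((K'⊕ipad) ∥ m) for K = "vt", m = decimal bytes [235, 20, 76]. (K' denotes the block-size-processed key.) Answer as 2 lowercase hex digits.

b1

Key "vt" = 76 74 is 2 bytes ≤ B = 4; zero-pad to 4 bytes: K' = 76 74 00 00.
K' ⊕ ipad = 40 42 36 36.
Inner input = 40 42 36 36 ∥ eb 14 4c.
Inner hash: XOR 40⊕42⊕36⊕36⊕eb⊕14⊕4c = b1.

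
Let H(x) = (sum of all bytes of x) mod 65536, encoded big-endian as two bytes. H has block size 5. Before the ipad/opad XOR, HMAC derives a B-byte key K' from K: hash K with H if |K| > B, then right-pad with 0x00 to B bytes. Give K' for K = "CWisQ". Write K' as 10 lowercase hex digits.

4357697351

Key "CWisQ" = 43 57 69 73 51 is exactly B = 5 bytes: K' = 43 57 69 73 51.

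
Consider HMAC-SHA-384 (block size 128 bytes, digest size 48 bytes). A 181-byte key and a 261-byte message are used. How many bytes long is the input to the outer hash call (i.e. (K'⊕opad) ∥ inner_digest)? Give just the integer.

176

Key is 181 > 128 bytes, so it is hashed to 48 bytes then zero-padded to 128: |K'| = 128.
Outer input = (K'⊕opad) ∥ H(inner) → 128 + 48 = 176 bytes.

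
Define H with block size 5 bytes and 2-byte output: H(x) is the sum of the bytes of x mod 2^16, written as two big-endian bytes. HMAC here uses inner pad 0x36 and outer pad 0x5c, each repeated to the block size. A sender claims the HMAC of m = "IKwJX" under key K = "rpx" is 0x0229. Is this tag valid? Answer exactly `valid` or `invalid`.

Key "rpx" = 72 70 78 is 3 bytes ≤ B = 5; zero-pad to 5 bytes: K' = 72 70 78 00 00.
K' ⊕ ipad = 44 46 4e 36 36; K' ⊕ opad = 2e 2c 24 5c 5c.
Inner hash: sum = 68+70+78+54+54+73+75+119+74+88 = 753 → 02 f1.
Outer hash (recomputed tag): sum = 46+44+36+92+92+2+241 = 553 → 02 29.
Recomputed tag = 0229; claimed = 0229 → match.

valid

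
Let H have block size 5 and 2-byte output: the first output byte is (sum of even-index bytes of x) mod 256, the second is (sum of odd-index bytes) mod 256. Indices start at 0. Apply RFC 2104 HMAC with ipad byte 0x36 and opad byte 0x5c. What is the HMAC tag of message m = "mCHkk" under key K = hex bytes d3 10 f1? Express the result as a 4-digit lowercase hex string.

Key hex bytes d3 10 f1 is 3 bytes ≤ B = 5; zero-pad to 5 bytes: K' = d3 10 f1 00 00.
K' ⊕ ipad = e5 26 c7 36 36.  K' ⊕ opad = 8f 4c ad 5c 5c.
Inner input = (K'⊕ipad) ∥ m = e5 26 c7 36 36 ∥ 6d 43 48 6b 6b.
Inner hash: even-index sum = 656 mod 256 = 144; odd-index sum = 380 mod 256 = 124 → 90 7c.
Outer input = (K'⊕opad) ∥ inner = 8f 4c ad 5c 5c ∥ 90 7c.
Outer hash (tag): even-index sum = 532 mod 256 = 20; odd-index sum = 312 mod 256 = 56 → 14 38.

1438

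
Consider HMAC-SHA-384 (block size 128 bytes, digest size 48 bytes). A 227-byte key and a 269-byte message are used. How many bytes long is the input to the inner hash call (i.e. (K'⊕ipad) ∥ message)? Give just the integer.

Key is 227 > 128 bytes, so it is hashed to 48 bytes then zero-padded to 128: |K'| = 128.
Inner input = (K'⊕ipad) ∥ m → 128 + 269 = 397 bytes.

397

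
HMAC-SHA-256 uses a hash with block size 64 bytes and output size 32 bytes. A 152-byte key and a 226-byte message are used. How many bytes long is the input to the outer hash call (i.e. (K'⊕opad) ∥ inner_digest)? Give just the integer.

Key is 152 > 64 bytes, so it is hashed to 32 bytes then zero-padded to 64: |K'| = 64.
Outer input = (K'⊕opad) ∥ H(inner) → 64 + 32 = 96 bytes.

96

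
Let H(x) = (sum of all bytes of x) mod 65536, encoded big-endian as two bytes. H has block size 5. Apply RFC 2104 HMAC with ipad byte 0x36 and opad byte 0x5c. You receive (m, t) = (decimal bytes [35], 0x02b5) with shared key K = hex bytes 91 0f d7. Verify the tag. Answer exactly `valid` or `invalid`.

valid

Key hex bytes 91 0f d7 is 3 bytes ≤ B = 5; zero-pad to 5 bytes: K' = 91 0f d7 00 00.
K' ⊕ ipad = a7 39 e1 36 36; K' ⊕ opad = cd 53 8b 5c 5c.
Inner hash: sum = 167+57+225+54+54+35 = 592 → 02 50.
Outer hash (recomputed tag): sum = 205+83+139+92+92+2+80 = 693 → 02 b5.
Recomputed tag = 02b5; claimed = 02b5 → match.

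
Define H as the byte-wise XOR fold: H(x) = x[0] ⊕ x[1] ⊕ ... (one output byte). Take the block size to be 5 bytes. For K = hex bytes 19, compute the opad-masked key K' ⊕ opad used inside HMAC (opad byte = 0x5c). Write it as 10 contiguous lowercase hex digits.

455c5c5c5c

Key hex bytes 19 is 1 byte ≤ B = 5; zero-pad to 5 bytes: K' = 19 00 00 00 00.
XOR each byte with 0x5c: 19⊕5c=45, 00⊕5c=5c, 00⊕5c=5c, 00⊕5c=5c, 00⊕5c=5c.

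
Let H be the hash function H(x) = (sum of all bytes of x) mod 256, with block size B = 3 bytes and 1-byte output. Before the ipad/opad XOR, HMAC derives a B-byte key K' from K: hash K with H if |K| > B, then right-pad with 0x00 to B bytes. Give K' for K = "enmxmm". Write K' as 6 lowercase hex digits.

920000

|K| = 6 > B = 3, so first hash the key.
H(K): sum = 101+110+109+120+109+109 = 658; mod 256 = 146 → 92.
Zero-pad H(K) = 92 to 3 bytes: K' = 92 00 00.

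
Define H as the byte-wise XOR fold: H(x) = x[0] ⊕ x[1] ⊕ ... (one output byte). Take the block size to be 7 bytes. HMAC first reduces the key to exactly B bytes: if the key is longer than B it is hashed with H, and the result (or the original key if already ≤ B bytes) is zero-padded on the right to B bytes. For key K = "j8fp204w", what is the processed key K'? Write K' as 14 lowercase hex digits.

|K| = 8 > B = 7, so first hash the key.
H(K): XOR 6a⊕38⊕66⊕70⊕32⊕30⊕34⊕77 = 05.
Zero-pad H(K) = 05 to 7 bytes: K' = 05 00 00 00 00 00 00.

05000000000000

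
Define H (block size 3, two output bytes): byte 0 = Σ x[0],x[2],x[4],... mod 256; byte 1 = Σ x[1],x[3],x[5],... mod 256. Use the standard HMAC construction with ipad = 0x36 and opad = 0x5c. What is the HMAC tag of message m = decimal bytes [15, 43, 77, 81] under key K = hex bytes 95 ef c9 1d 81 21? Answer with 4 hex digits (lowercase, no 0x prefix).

Key hex bytes 95 ef c9 1d 81 21 is 6 bytes > B = 3, so hash it first: H(key) = df 2d, then zero-pad to 3 bytes: K' = df 2d 00.
K' ⊕ ipad = e9 1b 36.  K' ⊕ opad = 83 71 5c.
Inner input = (K'⊕ipad) ∥ m = e9 1b 36 ∥ 0f 2b 4d 51.
Inner hash: even-index sum = 411 mod 256 = 155; odd-index sum = 119 mod 256 = 119 → 9b 77.
Outer input = (K'⊕opad) ∥ inner = 83 71 5c ∥ 9b 77.
Outer hash (tag): even-index sum = 342 mod 256 = 86; odd-index sum = 268 mod 256 = 12 → 56 0c.

560c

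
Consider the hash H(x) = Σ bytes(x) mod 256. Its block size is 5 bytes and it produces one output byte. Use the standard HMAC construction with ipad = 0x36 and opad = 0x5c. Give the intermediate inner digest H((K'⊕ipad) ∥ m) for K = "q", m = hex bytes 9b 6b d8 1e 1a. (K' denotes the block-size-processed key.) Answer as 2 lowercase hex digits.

Key "q" = 71 is 1 byte ≤ B = 5; zero-pad to 5 bytes: K' = 71 00 00 00 00.
K' ⊕ ipad = 47 36 36 36 36.
Inner input = 47 36 36 36 36 ∥ 9b 6b d8 1e 1a.
Inner hash: sum = 71+54+54+54+54+155+107+216+30+26 = 821; mod 256 = 53 → 35.

35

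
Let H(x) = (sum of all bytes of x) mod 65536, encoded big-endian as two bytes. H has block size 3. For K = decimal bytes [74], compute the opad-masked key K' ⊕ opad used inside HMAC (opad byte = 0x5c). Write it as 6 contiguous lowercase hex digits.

165c5c

Key decimal bytes [74] = 4a is 1 byte ≤ B = 3; zero-pad to 3 bytes: K' = 4a 00 00.
XOR each byte with 0x5c: 4a⊕5c=16, 00⊕5c=5c, 00⊕5c=5c.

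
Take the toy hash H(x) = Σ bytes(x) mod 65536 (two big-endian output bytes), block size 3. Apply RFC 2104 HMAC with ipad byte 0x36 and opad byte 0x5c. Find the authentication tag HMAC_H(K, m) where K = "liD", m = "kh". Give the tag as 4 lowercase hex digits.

Key "liD" = 6c 69 44 is exactly B = 3 bytes: K' = 6c 69 44.
K' ⊕ ipad = 5a 5f 72.  K' ⊕ opad = 30 35 18.
Inner input = (K'⊕ipad) ∥ m = 5a 5f 72 ∥ 6b 68.
Inner hash: sum = 90+95+114+107+104 = 510 → 01 fe.
Outer input = (K'⊕opad) ∥ inner = 30 35 18 ∥ 01 fe.
Outer hash (tag): sum = 48+53+24+1+254 = 380 → 01 7c.

017c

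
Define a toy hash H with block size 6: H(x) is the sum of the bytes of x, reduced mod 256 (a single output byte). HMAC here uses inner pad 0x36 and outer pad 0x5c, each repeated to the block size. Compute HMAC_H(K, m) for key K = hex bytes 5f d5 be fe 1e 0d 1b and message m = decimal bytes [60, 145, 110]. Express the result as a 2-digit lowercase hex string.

Key hex bytes 5f d5 be fe 1e 0d 1b is 7 bytes > B = 6, so hash it first: H(key) = 36, then zero-pad to 6 bytes: K' = 36 00 00 00 00 00.
K' ⊕ ipad = 00 36 36 36 36 36.  K' ⊕ opad = 6a 5c 5c 5c 5c 5c.
Inner input = (K'⊕ipad) ∥ m = 00 36 36 36 36 36 ∥ 3c 91 6e.
Inner hash: sum = 0+54+54+54+54+54+60+145+110 = 585; mod 256 = 73 → 49.
Outer input = (K'⊕opad) ∥ inner = 6a 5c 5c 5c 5c 5c ∥ 49.
Outer hash (tag): sum = 106+92+92+92+92+92+73 = 639; mod 256 = 127 → 7f.

7f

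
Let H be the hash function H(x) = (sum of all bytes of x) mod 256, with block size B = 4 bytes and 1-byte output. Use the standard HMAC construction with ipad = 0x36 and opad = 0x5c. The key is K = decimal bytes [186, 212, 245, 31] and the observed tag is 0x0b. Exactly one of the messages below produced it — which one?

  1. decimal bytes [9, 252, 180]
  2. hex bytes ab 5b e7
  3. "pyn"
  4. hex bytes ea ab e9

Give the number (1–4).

3

Key decimal bytes [186, 212, 245, 31] = ba d4 f5 1f is exactly B = 4 bytes: K' = ba d4 f5 1f.
K' ⊕ ipad = 8c e2 c3 29; K' ⊕ opad = e6 88 a9 43.
m1: inner = H(8c e2 c3 29 09 fc b4) = 13; tag = H(e6 88 a9 43 13) = 6d
m2: inner = H(8c e2 c3 29 ab 5b e7) = 47; tag = H(e6 88 a9 43 47) = a1
m3: inner = H(8c e2 c3 29 70 79 6e) = b1; tag = H(e6 88 a9 43 b1) = 0b ← matches
m4: inner = H(8c e2 c3 29 ea ab e9) = d8; tag = H(e6 88 a9 43 d8) = 32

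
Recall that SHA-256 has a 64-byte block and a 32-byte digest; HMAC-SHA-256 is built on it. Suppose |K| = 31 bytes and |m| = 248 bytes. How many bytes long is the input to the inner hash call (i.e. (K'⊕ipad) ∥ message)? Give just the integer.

Key is 31 ≤ 64 bytes, zero-padded: |K'| = 64.
Inner input = (K'⊕ipad) ∥ m → 64 + 248 = 312 bytes.

312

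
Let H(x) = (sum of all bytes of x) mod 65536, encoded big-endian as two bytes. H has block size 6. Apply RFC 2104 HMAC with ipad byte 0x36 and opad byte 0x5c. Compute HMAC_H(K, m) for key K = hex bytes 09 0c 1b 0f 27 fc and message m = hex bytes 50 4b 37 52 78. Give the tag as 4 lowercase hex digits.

Key hex bytes 09 0c 1b 0f 27 fc is exactly B = 6 bytes: K' = 09 0c 1b 0f 27 fc.
K' ⊕ ipad = 3f 3a 2d 39 11 ca.  K' ⊕ opad = 55 50 47 53 7b a0.
Inner input = (K'⊕ipad) ∥ m = 3f 3a 2d 39 11 ca ∥ 50 4b 37 52 78.
Inner hash: sum = 63+58+45+57+17+202+80+75+55+82+120 = 854 → 03 56.
Outer input = (K'⊕opad) ∥ inner = 55 50 47 53 7b a0 ∥ 03 56.
Outer hash (tag): sum = 85+80+71+83+123+160+3+86 = 691 → 02 b3.

02b3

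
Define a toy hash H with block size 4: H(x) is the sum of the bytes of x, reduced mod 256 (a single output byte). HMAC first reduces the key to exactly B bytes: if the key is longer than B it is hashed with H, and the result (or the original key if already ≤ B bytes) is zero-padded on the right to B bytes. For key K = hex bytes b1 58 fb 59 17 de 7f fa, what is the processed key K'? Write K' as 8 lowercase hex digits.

cb000000

|K| = 8 > B = 4, so first hash the key.
H(K): sum = 177+88+251+89+23+222+127+250 = 1227; mod 256 = 203 → cb.
Zero-pad H(K) = cb to 4 bytes: K' = cb 00 00 00.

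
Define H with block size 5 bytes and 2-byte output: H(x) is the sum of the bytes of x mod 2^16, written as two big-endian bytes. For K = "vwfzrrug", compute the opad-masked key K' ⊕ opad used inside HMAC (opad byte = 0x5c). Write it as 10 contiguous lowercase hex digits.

Key "vwfzrrug" = 76 77 66 7a 72 72 75 67 is 8 bytes > B = 5, so hash it first: H(key) = 03 8d, then zero-pad to 5 bytes: K' = 03 8d 00 00 00.
XOR each byte with 0x5c: 03⊕5c=5f, 8d⊕5c=d1, 00⊕5c=5c, 00⊕5c=5c, 00⊕5c=5c.

5fd15c5c5c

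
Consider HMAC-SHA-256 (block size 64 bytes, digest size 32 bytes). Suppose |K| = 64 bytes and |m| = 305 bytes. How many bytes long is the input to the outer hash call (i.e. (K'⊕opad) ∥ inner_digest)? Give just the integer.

96

Key is 64 ≤ 64 bytes, zero-padded: |K'| = 64.
Outer input = (K'⊕opad) ∥ H(inner) → 64 + 32 = 96 bytes.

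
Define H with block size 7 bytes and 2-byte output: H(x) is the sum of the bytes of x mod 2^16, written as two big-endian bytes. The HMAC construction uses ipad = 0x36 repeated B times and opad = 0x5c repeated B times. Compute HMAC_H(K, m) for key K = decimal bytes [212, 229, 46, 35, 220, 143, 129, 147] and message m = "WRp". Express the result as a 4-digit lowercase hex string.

Key decimal bytes [212, 229, 46, 35, 220, 143, 129, 147] = d4 e5 2e 23 dc 8f 81 93 is 8 bytes > B = 7, so hash it first: H(key) = 04 89, then zero-pad to 7 bytes: K' = 04 89 00 00 00 00 00.
K' ⊕ ipad = 32 bf 36 36 36 36 36.  K' ⊕ opad = 58 d5 5c 5c 5c 5c 5c.
Inner input = (K'⊕ipad) ∥ m = 32 bf 36 36 36 36 36 ∥ 57 52 70.
Inner hash: sum = 50+191+54+54+54+54+54+87+82+112 = 792 → 03 18.
Outer input = (K'⊕opad) ∥ inner = 58 d5 5c 5c 5c 5c 5c ∥ 03 18.
Outer hash (tag): sum = 88+213+92+92+92+92+92+3+24 = 788 → 03 14.

0314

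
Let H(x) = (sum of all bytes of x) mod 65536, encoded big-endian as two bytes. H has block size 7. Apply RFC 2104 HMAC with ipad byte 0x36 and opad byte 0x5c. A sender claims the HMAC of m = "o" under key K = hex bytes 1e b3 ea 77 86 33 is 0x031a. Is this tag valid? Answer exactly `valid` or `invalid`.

Key hex bytes 1e b3 ea 77 86 33 is 6 bytes ≤ B = 7; zero-pad to 7 bytes: K' = 1e b3 ea 77 86 33 00.
K' ⊕ ipad = 28 85 dc 41 b0 05 36; K' ⊕ opad = 42 ef b6 2b da 6f 5c.
Inner hash: sum = 40+133+220+65+176+5+54+111 = 804 → 03 24.
Outer hash (recomputed tag): sum = 66+239+182+43+218+111+92+3+36 = 990 → 03 de.
Recomputed tag = 03de; claimed = 031a → mismatch.

invalid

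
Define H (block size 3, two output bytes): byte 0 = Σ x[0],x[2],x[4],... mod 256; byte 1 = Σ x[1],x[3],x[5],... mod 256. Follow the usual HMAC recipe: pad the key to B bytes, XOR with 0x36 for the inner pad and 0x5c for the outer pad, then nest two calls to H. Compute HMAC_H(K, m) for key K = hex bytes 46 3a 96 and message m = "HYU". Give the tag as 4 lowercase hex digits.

Key hex bytes 46 3a 96 is exactly B = 3 bytes: K' = 46 3a 96.
K' ⊕ ipad = 70 0c a0.  K' ⊕ opad = 1a 66 ca.
Inner input = (K'⊕ipad) ∥ m = 70 0c a0 ∥ 48 59 55.
Inner hash: even-index sum = 361 mod 256 = 105; odd-index sum = 169 mod 256 = 169 → 69 a9.
Outer input = (K'⊕opad) ∥ inner = 1a 66 ca ∥ 69 a9.
Outer hash (tag): even-index sum = 397 mod 256 = 141; odd-index sum = 207 mod 256 = 207 → 8d cf.

8dcf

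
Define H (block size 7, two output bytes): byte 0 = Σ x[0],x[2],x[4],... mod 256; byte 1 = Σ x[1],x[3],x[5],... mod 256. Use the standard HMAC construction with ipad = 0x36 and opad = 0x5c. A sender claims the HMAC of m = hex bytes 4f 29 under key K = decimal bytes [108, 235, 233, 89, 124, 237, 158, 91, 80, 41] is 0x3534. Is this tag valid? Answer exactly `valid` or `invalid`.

Key decimal bytes [108, 235, 233, 89, 124, 237, 158, 91, 80, 41] = 6c eb e9 59 7c ed 9e 5b 50 29 is 10 bytes > B = 7, so hash it first: H(key) = bf b5, then zero-pad to 7 bytes: K' = bf b5 00 00 00 00 00.
K' ⊕ ipad = 89 83 36 36 36 36 36; K' ⊕ opad = e3 e9 5c 5c 5c 5c 5c.
Inner hash: even-index sum = 340 mod 256 = 84; odd-index sum = 318 mod 256 = 62 → 54 3e.
Outer hash (recomputed tag): even-index sum = 565 mod 256 = 53; odd-index sum = 501 mod 256 = 245 → 35 f5.
Recomputed tag = 35f5; claimed = 3534 → mismatch.

invalid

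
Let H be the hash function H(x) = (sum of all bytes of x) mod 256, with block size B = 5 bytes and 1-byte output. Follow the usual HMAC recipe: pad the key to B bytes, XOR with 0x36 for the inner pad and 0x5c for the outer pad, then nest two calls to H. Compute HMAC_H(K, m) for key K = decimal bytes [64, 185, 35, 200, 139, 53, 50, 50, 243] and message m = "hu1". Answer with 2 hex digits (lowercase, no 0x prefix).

ca

Key decimal bytes [64, 185, 35, 200, 139, 53, 50, 50, 243] = 40 b9 23 c8 8b 35 32 32 f3 is 9 bytes > B = 5, so hash it first: H(key) = fb, then zero-pad to 5 bytes: K' = fb 00 00 00 00.
K' ⊕ ipad = cd 36 36 36 36.  K' ⊕ opad = a7 5c 5c 5c 5c.
Inner input = (K'⊕ipad) ∥ m = cd 36 36 36 36 ∥ 68 75 31.
Inner hash: sum = 205+54+54+54+54+104+117+49 = 691; mod 256 = 179 → b3.
Outer input = (K'⊕opad) ∥ inner = a7 5c 5c 5c 5c ∥ b3.
Outer hash (tag): sum = 167+92+92+92+92+179 = 714; mod 256 = 202 → ca.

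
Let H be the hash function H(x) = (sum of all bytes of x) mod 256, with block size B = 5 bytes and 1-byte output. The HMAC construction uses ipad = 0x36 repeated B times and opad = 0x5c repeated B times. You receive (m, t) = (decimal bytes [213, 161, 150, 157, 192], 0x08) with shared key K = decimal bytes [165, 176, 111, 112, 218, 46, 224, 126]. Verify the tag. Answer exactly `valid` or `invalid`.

invalid

Key decimal bytes [165, 176, 111, 112, 218, 46, 224, 126] = a5 b0 6f 70 da 2e e0 7e is 8 bytes > B = 5, so hash it first: H(key) = 9a, then zero-pad to 5 bytes: K' = 9a 00 00 00 00.
K' ⊕ ipad = ac 36 36 36 36; K' ⊕ opad = c6 5c 5c 5c 5c.
Inner hash: sum = 172+54+54+54+54+213+161+150+157+192 = 1261; mod 256 = 237 → ed.
Outer hash (recomputed tag): sum = 198+92+92+92+92+237 = 803; mod 256 = 35 → 23.
Recomputed tag = 23; claimed = 08 → mismatch.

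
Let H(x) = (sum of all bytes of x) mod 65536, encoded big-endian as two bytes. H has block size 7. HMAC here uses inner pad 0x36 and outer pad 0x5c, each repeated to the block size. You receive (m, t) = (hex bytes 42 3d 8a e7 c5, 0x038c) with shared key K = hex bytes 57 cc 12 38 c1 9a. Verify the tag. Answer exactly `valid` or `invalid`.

invalid

Key hex bytes 57 cc 12 38 c1 9a is 6 bytes ≤ B = 7; zero-pad to 7 bytes: K' = 57 cc 12 38 c1 9a 00.
K' ⊕ ipad = 61 fa 24 0e f7 ac 36; K' ⊕ opad = 0b 90 4e 64 9d c6 5c.
Inner hash: sum = 97+250+36+14+247+172+54+66+61+138+231+197 = 1563 → 06 1b.
Outer hash (recomputed tag): sum = 11+144+78+100+157+198+92+6+27 = 813 → 03 2d.
Recomputed tag = 032d; claimed = 038c → mismatch.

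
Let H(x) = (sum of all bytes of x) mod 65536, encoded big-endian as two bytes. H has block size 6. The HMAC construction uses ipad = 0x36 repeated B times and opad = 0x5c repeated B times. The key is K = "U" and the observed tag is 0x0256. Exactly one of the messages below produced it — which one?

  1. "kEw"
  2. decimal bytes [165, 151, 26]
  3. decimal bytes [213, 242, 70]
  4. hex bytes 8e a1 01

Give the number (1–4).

Key "U" = 55 is 1 byte ≤ B = 6; zero-pad to 6 bytes: K' = 55 00 00 00 00 00.
K' ⊕ ipad = 63 36 36 36 36 36; K' ⊕ opad = 09 5c 5c 5c 5c 5c.
m1: inner = H(63 36 36 36 36 36 6b 45 77) = 02 98; tag = H(09 5c 5c 5c 5c 5c 02 98) = 026f
m2: inner = H(63 36 36 36 36 36 a5 97 1a) = 02 c7; tag = H(09 5c 5c 5c 5c 5c 02 c7) = 029e
m3: inner = H(63 36 36 36 36 36 d5 f2 46) = 03 7e; tag = H(09 5c 5c 5c 5c 5c 03 7e) = 0256 ← matches
m4: inner = H(63 36 36 36 36 36 8e a1 01) = 02 a1; tag = H(09 5c 5c 5c 5c 5c 02 a1) = 0278

3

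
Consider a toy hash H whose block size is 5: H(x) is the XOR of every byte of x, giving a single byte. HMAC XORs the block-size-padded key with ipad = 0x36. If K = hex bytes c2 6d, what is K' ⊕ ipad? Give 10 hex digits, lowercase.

Key hex bytes c2 6d is 2 bytes ≤ B = 5; zero-pad to 5 bytes: K' = c2 6d 00 00 00.
XOR each byte with 0x36: c2⊕36=f4, 6d⊕36=5b, 00⊕36=36, 00⊕36=36, 00⊕36=36.

f45b363636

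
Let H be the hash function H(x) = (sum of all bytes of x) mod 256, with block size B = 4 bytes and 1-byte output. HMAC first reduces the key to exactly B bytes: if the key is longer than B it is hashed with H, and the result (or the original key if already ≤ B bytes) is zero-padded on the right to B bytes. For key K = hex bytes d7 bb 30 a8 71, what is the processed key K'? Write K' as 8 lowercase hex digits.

db000000

|K| = 5 > B = 4, so first hash the key.
H(K): sum = 215+187+48+168+113 = 731; mod 256 = 219 → db.
Zero-pad H(K) = db to 4 bytes: K' = db 00 00 00.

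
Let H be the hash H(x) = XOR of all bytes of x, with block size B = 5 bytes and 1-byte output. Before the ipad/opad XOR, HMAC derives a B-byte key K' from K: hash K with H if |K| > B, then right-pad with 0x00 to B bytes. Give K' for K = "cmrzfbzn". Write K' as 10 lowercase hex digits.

1600000000

|K| = 8 > B = 5, so first hash the key.
H(K): XOR 63⊕6d⊕72⊕7a⊕66⊕62⊕7a⊕6e = 16.
Zero-pad H(K) = 16 to 5 bytes: K' = 16 00 00 00 00.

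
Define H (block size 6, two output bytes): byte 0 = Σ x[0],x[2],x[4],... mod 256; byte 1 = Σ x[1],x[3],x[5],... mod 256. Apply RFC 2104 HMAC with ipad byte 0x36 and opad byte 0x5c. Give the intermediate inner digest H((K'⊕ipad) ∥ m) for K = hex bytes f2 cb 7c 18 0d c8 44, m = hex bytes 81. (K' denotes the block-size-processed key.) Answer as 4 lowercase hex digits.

7609

Key hex bytes f2 cb 7c 18 0d c8 44 is 7 bytes > B = 6, so hash it first: H(key) = bf ab, then zero-pad to 6 bytes: K' = bf ab 00 00 00 00.
K' ⊕ ipad = 89 9d 36 36 36 36.
Inner input = 89 9d 36 36 36 36 ∥ 81.
Inner hash: even-index sum = 374 mod 256 = 118; odd-index sum = 265 mod 256 = 9 → 76 09.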